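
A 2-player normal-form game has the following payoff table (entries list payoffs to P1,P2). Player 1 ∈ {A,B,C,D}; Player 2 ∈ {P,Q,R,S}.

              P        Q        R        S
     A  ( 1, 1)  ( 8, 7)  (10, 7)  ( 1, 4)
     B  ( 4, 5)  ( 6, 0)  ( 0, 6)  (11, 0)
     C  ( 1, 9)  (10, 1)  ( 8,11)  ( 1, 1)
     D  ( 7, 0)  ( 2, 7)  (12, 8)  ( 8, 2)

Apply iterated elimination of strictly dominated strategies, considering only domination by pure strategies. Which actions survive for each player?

IESDS → P1:{A,C,D} P2:{Q,R}

P2 drop P (R beats it: A:7>1 B:6>5 C:11>9 D:8>0)
P2 drop S (R beats it: A:7>4 B:6>0 C:11>1 D:8>2)
P1 drop B (A beats it: Q:8>6 R:10>0)
P1→{A,C,D} P2→{Q,R}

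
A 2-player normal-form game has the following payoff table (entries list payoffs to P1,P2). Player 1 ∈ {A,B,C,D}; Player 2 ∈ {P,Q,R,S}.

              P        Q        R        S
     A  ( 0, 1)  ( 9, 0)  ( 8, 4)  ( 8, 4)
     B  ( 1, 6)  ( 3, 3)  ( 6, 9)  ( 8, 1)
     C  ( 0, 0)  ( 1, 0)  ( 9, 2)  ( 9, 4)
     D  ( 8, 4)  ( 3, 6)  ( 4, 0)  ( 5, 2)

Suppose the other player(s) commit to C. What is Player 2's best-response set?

BR_2 = {S}

u_2(P vs C) = 0
u_2(Q vs C) = 0
u_2(R vs C) = 2
u_2(S vs C) = 4
max payoff 4 at {S}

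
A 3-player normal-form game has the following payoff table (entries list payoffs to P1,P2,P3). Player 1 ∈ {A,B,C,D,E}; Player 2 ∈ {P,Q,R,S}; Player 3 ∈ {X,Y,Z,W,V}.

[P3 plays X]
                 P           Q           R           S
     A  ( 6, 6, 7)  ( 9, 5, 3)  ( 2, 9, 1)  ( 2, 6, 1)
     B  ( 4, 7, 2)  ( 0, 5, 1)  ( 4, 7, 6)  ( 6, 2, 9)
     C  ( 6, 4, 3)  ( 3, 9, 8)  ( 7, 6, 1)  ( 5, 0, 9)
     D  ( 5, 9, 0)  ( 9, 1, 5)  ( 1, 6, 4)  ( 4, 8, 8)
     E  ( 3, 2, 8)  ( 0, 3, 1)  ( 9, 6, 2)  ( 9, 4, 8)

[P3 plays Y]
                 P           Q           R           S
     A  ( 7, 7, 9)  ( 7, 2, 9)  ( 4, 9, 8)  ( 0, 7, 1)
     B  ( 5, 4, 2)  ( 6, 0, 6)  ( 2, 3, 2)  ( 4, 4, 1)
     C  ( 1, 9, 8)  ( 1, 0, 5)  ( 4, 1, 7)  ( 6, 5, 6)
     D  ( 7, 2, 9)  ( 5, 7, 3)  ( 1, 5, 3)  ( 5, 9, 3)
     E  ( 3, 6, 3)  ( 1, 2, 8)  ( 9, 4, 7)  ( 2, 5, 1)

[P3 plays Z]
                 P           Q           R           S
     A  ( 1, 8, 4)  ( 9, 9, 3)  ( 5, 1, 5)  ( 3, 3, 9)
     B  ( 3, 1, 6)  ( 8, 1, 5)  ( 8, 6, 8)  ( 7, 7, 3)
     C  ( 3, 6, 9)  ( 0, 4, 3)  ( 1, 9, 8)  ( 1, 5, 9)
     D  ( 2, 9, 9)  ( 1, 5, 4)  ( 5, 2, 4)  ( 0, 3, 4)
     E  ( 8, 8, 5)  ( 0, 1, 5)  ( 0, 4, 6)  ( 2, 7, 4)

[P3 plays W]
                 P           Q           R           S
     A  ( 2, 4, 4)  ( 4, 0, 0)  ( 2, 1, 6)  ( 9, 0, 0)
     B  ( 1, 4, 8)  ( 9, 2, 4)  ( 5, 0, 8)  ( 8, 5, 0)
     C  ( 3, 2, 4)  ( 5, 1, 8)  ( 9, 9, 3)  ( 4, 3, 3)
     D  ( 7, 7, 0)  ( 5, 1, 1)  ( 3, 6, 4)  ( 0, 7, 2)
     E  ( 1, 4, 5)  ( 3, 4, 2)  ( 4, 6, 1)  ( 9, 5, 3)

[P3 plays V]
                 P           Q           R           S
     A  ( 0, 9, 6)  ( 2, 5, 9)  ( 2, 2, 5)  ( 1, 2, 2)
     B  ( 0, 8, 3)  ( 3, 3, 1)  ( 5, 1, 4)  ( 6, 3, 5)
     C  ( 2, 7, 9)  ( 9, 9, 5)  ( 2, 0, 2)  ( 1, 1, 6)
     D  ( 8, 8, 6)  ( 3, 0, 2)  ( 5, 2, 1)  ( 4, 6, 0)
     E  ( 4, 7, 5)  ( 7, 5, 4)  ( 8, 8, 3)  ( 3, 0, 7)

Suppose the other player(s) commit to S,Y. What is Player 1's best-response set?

u_1(A vs S,Y) = 0
u_1(B vs S,Y) = 4
u_1(C vs S,Y) = 6
u_1(D vs S,Y) = 5
u_1(E vs S,Y) = 2
max payoff 6 at {C}

BR_1 = {C}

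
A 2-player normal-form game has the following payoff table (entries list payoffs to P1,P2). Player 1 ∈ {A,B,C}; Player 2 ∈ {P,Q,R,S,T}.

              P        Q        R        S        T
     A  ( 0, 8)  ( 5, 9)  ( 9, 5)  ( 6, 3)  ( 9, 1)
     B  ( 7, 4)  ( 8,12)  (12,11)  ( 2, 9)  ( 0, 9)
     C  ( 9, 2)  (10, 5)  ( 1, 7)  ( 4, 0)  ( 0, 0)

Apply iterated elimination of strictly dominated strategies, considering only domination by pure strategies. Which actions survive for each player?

P2 drop P (Q beats it: A:9>8 B:12>4 C:5>2)
P2 drop S (Q beats it: A:9>3 B:12>9 C:5>0)
P2 drop T (Q beats it: A:9>1 B:12>9 C:5>0)
P1 drop A (B beats it: Q:8>5 R:12>9)
P1→{B,C} P2→{Q,R}

Remaining: P1:{B,C} P2:{Q,R}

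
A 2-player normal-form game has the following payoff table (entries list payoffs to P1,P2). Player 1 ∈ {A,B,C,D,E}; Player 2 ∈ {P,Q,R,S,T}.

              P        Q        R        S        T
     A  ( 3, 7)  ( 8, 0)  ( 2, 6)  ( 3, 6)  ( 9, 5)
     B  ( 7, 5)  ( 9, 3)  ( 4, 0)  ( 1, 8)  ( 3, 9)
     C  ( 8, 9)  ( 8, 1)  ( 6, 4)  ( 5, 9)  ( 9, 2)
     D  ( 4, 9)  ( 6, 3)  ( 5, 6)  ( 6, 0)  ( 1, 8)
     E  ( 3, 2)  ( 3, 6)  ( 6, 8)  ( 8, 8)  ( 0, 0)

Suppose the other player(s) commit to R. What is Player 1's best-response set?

argmax u_1 = {C,E}

u_1(A vs R) = 2
u_1(B vs R) = 4
u_1(C vs R) = 6
u_1(D vs R) = 5
u_1(E vs R) = 6
max payoff 6 at {C,E}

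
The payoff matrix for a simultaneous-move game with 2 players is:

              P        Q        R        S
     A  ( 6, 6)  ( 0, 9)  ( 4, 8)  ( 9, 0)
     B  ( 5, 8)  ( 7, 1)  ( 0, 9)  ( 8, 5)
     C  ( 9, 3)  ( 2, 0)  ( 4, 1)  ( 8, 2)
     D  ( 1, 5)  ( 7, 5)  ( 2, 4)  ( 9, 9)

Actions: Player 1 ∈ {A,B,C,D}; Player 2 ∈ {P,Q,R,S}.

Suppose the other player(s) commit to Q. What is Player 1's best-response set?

BR_1 = {B,D}

u_1(A vs Q) = 0
u_1(B vs Q) = 7
u_1(C vs Q) = 2
u_1(D vs Q) = 7
max payoff 7 at {B,D}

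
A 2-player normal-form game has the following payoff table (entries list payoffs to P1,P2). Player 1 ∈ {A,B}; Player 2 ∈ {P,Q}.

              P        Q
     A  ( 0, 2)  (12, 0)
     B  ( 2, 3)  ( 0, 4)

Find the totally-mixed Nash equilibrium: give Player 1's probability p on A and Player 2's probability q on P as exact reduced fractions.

P1 indiff ⇒ q·0+(1-q)·12 = q·2+(1-q)·0 ⇒ q(-2) = (1-q)(-12) ⇒ q = 6/7
P2 indiff ⇒ p·2+(1-p)·3 = p·0+(1-p)·4 ⇒ p(2) = (1-p)(1) ⇒ p = 1/3

P1 mixes 1/3 on A; P2 mixes 6/7 on P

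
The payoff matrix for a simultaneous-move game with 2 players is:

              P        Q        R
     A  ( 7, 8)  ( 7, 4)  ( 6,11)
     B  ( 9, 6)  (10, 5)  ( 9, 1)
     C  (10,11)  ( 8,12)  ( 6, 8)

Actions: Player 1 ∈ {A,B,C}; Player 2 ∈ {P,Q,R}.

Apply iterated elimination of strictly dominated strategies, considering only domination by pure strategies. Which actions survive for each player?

Remaining: P1:{B,C} P2:{P,Q}

P1 drop A (B beats it: P:9>7 Q:10>7 R:9>6)
P2 drop R (P beats it: B:6>1 C:11>8)
P1→{B,C} P2→{P,Q}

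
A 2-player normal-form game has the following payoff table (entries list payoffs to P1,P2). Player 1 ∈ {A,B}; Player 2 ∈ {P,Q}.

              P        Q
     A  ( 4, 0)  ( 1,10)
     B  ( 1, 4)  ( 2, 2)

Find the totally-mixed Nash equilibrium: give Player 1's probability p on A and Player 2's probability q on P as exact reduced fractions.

(p,q) = (1/6, 1/4)

P1 indiff ⇒ q·4+(1-q)·1 = q·1+(1-q)·2 ⇒ q(3) = (1-q)(1) ⇒ q = 1/4
P2 indiff ⇒ p·0+(1-p)·4 = p·10+(1-p)·2 ⇒ p(-10) = (1-p)(-2) ⇒ p = 1/6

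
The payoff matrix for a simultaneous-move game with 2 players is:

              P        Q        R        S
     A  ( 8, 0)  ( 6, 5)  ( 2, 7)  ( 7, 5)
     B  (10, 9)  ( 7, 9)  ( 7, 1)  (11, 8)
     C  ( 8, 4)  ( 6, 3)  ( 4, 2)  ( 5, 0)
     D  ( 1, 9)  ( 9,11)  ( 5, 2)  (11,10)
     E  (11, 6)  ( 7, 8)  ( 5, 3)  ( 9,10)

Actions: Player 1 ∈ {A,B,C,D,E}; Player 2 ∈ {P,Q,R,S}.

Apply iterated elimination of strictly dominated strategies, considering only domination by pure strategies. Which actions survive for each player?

P1 drop A (B beats it: P:10>8 Q:7>6 R:7>2 S:11>7)
P1 drop C (B beats it: P:10>8 Q:7>6 R:7>4 S:11>5)
P2 drop R (P beats it: B:9>1 D:9>2 E:6>3)
P1→{B,D,E} P2→{P,Q,S}

Survivors P1:{B,D,E} P2:{P,Q,S}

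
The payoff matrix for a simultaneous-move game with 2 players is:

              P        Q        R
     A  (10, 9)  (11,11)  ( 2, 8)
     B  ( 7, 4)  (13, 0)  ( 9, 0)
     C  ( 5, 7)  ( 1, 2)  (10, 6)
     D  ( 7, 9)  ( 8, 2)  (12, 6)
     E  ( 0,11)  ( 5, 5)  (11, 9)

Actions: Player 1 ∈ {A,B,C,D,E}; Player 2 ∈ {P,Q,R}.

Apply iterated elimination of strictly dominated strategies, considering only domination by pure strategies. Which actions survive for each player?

P1 drop C (D beats it: P:7>5 Q:8>1 R:12>10)
P1 drop E (D beats it: P:7>0 Q:8>5 R:12>11)
P2 drop R (P beats it: A:9>8 B:4>0 D:9>6)
P1 drop D (A beats it: P:10>7 Q:11>8)
P1→{A,B} P2→{P,Q}

Survivors P1:{A,B} P2:{P,Q}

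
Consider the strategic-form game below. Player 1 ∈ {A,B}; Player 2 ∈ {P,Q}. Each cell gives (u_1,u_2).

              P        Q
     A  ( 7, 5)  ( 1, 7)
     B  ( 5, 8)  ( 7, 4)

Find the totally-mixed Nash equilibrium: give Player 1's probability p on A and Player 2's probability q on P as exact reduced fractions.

p=2/3, q=3/4

P1 indiff ⇒ q·7+(1-q)·1 = q·5+(1-q)·7 ⇒ q(2) = (1-q)(6) ⇒ q = 3/4
P2 indiff ⇒ p·5+(1-p)·8 = p·7+(1-p)·4 ⇒ p(-2) = (1-p)(-4) ⇒ p = 2/3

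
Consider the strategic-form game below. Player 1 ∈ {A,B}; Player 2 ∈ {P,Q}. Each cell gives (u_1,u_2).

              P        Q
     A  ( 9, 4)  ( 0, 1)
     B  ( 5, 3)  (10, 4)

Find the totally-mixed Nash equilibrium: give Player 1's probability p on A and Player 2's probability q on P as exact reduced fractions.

P1 indiff ⇒ q·9+(1-q)·0 = q·5+(1-q)·10 ⇒ q(4) = (1-q)(10) ⇒ q = 5/7
P2 indiff ⇒ p·4+(1-p)·3 = p·1+(1-p)·4 ⇒ p(3) = (1-p)(1) ⇒ p = 1/4

p=1/4, q=5/7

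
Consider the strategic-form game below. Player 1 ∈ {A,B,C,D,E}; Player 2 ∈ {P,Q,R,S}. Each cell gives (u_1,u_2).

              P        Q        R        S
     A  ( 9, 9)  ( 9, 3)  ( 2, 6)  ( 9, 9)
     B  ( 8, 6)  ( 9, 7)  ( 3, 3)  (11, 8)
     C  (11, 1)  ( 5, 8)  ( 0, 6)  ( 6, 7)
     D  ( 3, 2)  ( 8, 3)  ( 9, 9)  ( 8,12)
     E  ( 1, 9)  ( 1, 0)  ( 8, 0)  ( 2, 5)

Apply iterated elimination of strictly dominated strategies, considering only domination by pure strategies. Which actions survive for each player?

P1 drop E (D beats it: P:3>1 Q:8>1 R:9>8 S:8>2)
P2 drop R (S beats it: A:9>6 B:8>3 C:7>6 D:12>9)
P1 drop D (A beats it: P:9>3 Q:9>8 S:9>8)
P1→{A,B,C} P2→{P,Q,S}

Remaining: P1:{A,B,C} P2:{P,Q,S}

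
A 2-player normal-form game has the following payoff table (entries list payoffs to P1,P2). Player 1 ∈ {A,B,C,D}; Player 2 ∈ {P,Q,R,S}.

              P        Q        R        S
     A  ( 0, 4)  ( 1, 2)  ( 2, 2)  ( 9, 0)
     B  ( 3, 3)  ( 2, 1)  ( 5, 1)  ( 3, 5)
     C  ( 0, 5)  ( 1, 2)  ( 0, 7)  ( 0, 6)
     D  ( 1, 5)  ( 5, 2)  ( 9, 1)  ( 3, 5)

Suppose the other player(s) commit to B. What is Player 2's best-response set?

u_2(P vs B) = 3
u_2(Q vs B) = 1
u_2(R vs B) = 1
u_2(S vs B) = 5
max payoff 5 at {S}

BR_2 = {S}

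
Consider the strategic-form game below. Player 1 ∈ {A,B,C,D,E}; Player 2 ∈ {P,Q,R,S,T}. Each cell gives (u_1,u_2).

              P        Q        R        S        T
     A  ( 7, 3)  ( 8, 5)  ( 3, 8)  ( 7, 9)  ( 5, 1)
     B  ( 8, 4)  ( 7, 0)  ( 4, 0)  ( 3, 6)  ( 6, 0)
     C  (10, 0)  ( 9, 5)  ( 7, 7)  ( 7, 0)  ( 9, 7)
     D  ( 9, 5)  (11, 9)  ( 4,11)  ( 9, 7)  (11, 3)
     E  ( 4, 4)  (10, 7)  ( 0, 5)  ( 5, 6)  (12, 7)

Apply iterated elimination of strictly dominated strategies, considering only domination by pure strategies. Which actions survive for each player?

Survivors P1:{C,D,E} P2:{Q,R,T}

P1 drop A (D beats it: P:9>7 Q:11>8 R:4>3 S:9>7 T:11>5)
P1 drop B (C beats it: P:10>8 Q:9>7 R:7>4 S:7>3 T:9>6)
P2 drop P (Q beats it: C:5>0 D:9>5 E:7>4)
P2 drop S (Q beats it: C:5>0 D:9>7 E:7>6)
P1→{C,D,E} P2→{Q,R,T}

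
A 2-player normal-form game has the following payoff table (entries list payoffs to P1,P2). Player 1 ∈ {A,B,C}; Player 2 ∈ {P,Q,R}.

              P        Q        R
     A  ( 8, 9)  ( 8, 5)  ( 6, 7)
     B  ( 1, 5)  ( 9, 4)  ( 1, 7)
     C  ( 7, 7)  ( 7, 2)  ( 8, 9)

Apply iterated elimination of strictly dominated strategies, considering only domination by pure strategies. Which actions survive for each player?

Survivors P1:{A,C} P2:{P,R}

P2 drop Q (P beats it: A:9>5 B:5>4 C:7>2)
P1 drop B (A beats it: P:8>1 R:6>1)
P1→{A,C} P2→{P,R}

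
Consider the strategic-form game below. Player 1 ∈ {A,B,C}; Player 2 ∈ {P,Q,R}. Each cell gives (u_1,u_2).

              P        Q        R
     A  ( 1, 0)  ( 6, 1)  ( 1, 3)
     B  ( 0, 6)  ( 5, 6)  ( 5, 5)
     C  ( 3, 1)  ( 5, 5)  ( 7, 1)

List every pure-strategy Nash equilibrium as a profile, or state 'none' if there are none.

(A,P): not NE [P1→C gives 3>1; P2→R gives 3>0]
(A,Q): not NE [P2→R gives 3>1]
(A,R): not NE [P1→C gives 7>1]
(B,P): not NE [P1→C gives 3>0]
(B,Q): not NE [P1→A gives 6>5]
(B,R): not NE [P1→C gives 7>5; P2→Q gives 6>5]
(C,P): not NE [P2→Q gives 5>1]
(C,Q): not NE [P1→A gives 6>5]
(C,R): not NE [P2→Q gives 5>1]

PSNE: ∅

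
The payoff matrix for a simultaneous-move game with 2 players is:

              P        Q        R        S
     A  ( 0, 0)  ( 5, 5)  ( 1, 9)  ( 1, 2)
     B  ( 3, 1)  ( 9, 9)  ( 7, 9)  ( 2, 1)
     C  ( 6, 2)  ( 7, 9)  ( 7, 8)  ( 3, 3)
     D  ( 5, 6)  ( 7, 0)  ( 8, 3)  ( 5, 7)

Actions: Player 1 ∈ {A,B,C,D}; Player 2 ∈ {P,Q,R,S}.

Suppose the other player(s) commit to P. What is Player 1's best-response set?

u_1(A vs P) = 0
u_1(B vs P) = 3
u_1(C vs P) = 6
u_1(D vs P) = 5
max payoff 6 at {C}

P1 best: {C}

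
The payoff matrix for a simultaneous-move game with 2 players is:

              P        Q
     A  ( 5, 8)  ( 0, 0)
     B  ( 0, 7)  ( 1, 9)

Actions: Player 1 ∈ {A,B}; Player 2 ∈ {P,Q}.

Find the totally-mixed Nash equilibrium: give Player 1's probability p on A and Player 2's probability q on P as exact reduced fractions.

p=1/5, q=1/6

P1 indiff ⇒ q·5+(1-q)·0 = q·0+(1-q)·1 ⇒ q(5) = (1-q)(1) ⇒ q = 1/6
P2 indiff ⇒ p·8+(1-p)·7 = p·0+(1-p)·9 ⇒ p(8) = (1-p)(2) ⇒ p = 1/5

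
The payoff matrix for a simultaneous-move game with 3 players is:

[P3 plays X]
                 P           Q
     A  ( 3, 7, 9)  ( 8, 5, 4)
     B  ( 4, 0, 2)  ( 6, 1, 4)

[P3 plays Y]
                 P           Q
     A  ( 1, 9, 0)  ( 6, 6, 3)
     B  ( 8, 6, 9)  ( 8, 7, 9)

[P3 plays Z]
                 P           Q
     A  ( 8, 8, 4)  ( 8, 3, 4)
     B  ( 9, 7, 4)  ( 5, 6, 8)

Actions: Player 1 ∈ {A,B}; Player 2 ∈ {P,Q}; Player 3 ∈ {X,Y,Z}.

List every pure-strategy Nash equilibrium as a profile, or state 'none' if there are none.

(A,P,X): not NE [P1→B gives 4>3]
(A,P,Y): not NE [P1→B gives 8>1; P3→X gives 9>0]
(A,P,Z): not NE [P1→B gives 9>8; P3→X gives 9>4]
(A,Q,X): not NE [P2→P gives 7>5]
(A,Q,Y): not NE [P1→B gives 8>6; P2→P gives 9>6; P3→Z gives 4>3]
(A,Q,Z): not NE [P2→P gives 8>3]
(B,P,X): not NE [P2→Q gives 1>0; P3→Y gives 9>2]
(B,P,Y): not NE [P2→Q gives 7>6]
(B,P,Z): not NE [P3→Y gives 9>4]
(B,Q,X): not NE [P1→A gives 8>6; P3→Y gives 9>4]
(B,Q,Y): NE
(B,Q,Z): not NE [P1→A gives 8>5; P2→P gives 7>6; P3→Y gives 9>8]

PSNE = {(B,Q,Y)}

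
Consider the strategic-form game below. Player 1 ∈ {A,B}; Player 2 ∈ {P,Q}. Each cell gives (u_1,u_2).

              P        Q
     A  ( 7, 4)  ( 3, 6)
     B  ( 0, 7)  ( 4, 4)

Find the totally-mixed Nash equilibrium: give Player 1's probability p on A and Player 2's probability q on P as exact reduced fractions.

P1 mixes 3/5 on A; P2 mixes 1/8 on P

P1 indiff ⇒ q·7+(1-q)·3 = q·0+(1-q)·4 ⇒ q(7) = (1-q)(1) ⇒ q = 1/8
P2 indiff ⇒ p·4+(1-p)·7 = p·6+(1-p)·4 ⇒ p(-2) = (1-p)(-3) ⇒ p = 3/5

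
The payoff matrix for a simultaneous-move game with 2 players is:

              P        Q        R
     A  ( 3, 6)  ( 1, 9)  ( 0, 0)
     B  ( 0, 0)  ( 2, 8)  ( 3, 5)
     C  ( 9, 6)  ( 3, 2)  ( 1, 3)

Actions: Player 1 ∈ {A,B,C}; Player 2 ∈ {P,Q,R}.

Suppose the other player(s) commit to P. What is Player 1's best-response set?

u_1(A vs P) = 3
u_1(B vs P) = 0
u_1(C vs P) = 9
max payoff 9 at {C}

BR_1 = {C}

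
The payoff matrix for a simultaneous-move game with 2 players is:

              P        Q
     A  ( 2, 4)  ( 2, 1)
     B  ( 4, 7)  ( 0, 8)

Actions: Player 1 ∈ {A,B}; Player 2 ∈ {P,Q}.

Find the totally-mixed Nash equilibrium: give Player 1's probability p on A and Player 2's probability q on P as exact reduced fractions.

P1 indiff ⇒ q·2+(1-q)·2 = q·4+(1-q)·0 ⇒ q(-2) = (1-q)(-2) ⇒ q = 1/2
P2 indiff ⇒ p·4+(1-p)·7 = p·1+(1-p)·8 ⇒ p(3) = (1-p)(1) ⇒ p = 1/4

(p,q) = (1/4, 1/2)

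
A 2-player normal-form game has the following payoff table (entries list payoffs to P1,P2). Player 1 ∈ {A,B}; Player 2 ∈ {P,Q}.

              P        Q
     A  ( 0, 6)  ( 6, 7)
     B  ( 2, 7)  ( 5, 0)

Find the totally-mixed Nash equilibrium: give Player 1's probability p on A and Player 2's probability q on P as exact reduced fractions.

P1 indiff ⇒ q·0+(1-q)·6 = q·2+(1-q)·5 ⇒ q(-2) = (1-q)(-1) ⇒ q = 1/3
P2 indiff ⇒ p·6+(1-p)·7 = p·7+(1-p)·0 ⇒ p(-1) = (1-p)(-7) ⇒ p = 7/8

(p,q) = (7/8, 1/3)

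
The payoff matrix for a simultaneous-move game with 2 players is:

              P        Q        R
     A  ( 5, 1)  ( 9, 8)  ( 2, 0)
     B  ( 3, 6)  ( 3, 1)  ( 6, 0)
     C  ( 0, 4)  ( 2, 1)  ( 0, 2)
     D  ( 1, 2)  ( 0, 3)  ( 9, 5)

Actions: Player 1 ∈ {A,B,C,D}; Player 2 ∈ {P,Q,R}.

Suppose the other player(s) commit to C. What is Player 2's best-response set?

u_2(P vs C) = 4
u_2(Q vs C) = 1
u_2(R vs C) = 2
max payoff 4 at {P}

P2 best: {P}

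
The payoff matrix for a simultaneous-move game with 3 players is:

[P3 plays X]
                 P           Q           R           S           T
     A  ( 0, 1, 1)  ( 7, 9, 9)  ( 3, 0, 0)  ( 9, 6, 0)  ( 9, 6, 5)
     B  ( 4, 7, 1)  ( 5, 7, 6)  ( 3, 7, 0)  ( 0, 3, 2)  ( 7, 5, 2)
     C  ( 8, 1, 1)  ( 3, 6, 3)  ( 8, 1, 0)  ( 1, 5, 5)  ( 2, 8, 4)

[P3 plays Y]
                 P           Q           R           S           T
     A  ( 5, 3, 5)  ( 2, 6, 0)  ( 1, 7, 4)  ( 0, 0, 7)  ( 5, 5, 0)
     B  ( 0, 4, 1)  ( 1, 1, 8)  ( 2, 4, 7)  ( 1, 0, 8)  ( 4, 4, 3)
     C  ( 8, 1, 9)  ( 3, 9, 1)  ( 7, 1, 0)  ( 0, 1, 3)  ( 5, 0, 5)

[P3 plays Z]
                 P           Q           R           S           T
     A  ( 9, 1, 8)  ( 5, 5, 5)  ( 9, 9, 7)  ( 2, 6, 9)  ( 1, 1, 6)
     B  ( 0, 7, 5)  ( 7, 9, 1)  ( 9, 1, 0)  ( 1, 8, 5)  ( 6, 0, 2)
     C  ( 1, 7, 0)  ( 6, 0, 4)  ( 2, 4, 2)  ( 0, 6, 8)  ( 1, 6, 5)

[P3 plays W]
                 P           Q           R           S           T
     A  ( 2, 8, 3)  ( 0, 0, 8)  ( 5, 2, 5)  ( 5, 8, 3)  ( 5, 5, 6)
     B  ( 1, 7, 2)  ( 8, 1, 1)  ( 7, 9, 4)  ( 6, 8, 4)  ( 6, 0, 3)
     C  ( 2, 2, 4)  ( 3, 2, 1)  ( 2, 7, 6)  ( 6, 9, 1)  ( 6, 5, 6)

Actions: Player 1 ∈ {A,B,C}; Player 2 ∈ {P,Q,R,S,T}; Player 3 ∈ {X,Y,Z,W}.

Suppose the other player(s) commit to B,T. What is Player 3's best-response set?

BR_3 = {Y,W}

u_3(X vs B,T) = 2
u_3(Y vs B,T) = 3
u_3(Z vs B,T) = 2
u_3(W vs B,T) = 3
max payoff 3 at {Y,W}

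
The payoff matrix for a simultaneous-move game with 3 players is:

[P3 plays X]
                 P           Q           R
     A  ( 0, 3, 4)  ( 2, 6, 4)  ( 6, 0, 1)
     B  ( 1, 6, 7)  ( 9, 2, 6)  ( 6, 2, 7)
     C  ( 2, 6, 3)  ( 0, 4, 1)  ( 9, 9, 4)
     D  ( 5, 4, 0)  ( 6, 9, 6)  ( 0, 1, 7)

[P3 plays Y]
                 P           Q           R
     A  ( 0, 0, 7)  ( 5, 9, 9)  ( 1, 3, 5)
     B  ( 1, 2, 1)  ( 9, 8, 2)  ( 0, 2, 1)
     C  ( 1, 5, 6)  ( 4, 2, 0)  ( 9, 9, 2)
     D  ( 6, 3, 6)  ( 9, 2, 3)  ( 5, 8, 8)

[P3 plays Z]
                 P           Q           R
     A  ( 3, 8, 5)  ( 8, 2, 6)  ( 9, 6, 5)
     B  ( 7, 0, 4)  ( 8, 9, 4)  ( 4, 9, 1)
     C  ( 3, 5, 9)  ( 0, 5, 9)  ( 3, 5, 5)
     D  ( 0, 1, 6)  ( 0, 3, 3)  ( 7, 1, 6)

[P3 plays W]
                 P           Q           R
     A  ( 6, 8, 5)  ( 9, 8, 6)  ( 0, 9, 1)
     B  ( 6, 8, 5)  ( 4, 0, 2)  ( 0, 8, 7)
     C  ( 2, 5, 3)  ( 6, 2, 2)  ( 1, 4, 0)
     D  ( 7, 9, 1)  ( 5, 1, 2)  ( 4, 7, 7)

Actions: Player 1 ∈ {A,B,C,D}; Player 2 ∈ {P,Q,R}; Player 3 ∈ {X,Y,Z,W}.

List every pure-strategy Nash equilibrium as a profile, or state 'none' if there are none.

Equilibria: none

(A,P,X): not NE [P1→D gives 5>0; P2→Q gives 6>3; P3→Y gives 7>4]
(A,P,Y): not NE [P1→D gives 6>0; P2→Q gives 9>0]
(A,P,Z): not NE [P1→B gives 7>3; P3→Y gives 7>5]
(A,P,W): not NE [P1→D gives 7>6; P2→R gives 9>8; P3→Y gives 7>5]
(A,Q,X): not NE [P1→B gives 9>2; P3→Y gives 9>4]
(A,Q,Y): not NE [P1→D gives 9>5]
(A,Q,Z): not NE [P2→P gives 8>2; P3→Y gives 9>6]
(A,Q,W): not NE [P2→R gives 9>8; P3→Y gives 9>6]
(A,R,X): not NE [P1→C gives 9>6; P2→Q gives 6>0; P3→Z gives 5>1]
(A,R,Y): not NE [P1→C gives 9>1; P2→Q gives 9>3]
(A,R,Z): not NE [P2→P gives 8>6]
(A,R,W): not NE [P1→D gives 4>0; P3→Z gives 5>1]
(B,P,X): not NE [P1→D gives 5>1]
(B,P,Y): not NE [P1→D gives 6>1; P2→Q gives 8>2; P3→X gives 7>1]
(B,P,Z): not NE [P2→R gives 9>0; P3→X gives 7>4]
(B,P,W): not NE [P1→D gives 7>6; P3→X gives 7>5]
(B,Q,X): not NE [P2→P gives 6>2]
(B,Q,Y): not NE [P3→X gives 6>2]
(B,Q,Z): not NE [P3→X gives 6>4]
(B,Q,W): not NE [P1→A gives 9>4; P2→R gives 8>0; P3→X gives 6>2]
(B,R,X): not NE [P1→C gives 9>6; P2→P gives 6>2]
(B,R,Y): not NE [P1→C gives 9>0; P2→Q gives 8>2; P3→W gives 7>1]
(B,R,Z): not NE [P1→A gives 9>4; P3→W gives 7>1]
(B,R,W): not NE [P1→D gives 4>0]
(C,P,X): not NE [P1→D gives 5>2; P2→R gives 9>6; P3→Z gives 9>3]
(C,P,Y): not NE [P1→D gives 6>1; P2→R gives 9>5; P3→Z gives 9>6]
(C,P,Z): not NE [P1→B gives 7>3]
(C,P,W): not NE [P1→D gives 7>2; P3→Z gives 9>3]
(C,Q,X): not NE [P1→B gives 9>0; P2→R gives 9>4; P3→Z gives 9>1]
(C,Q,Y): not NE [P1→D gives 9>4; P2→R gives 9>2; P3→Z gives 9>0]
(C,Q,Z): not NE [P1→B gives 8>0]
(C,Q,W): not NE [P1→A gives 9>6; P2→P gives 5>2; P3→Z gives 9>2]
(C,R,X): not NE [P3→Z gives 5>4]
(C,R,Y): not NE [P3→Z gives 5>2]
(C,R,Z): not NE [P1→A gives 9>3]
(C,R,W): not NE [P1→D gives 4>1; P2→P gives 5>4; P3→Z gives 5>0]
(D,P,X): not NE [P2→Q gives 9>4; P3→Z gives 6>0]
(D,P,Y): not NE [P2→R gives 8>3]
(D,P,Z): not NE [P1→B gives 7>0; P2→Q gives 3>1]
(D,P,W): not NE [P3→Z gives 6>1]
(D,Q,X): not NE [P1→B gives 9>6]
(D,Q,Y): not NE [P2→R gives 8>2; P3→X gives 6>3]
(D,Q,Z): not NE [P1→B gives 8>0; P3→X gives 6>3]
(D,Q,W): not NE [P1→A gives 9>5; P2→P gives 9>1; P3→X gives 6>2]
(D,R,X): not NE [P1→C gives 9>0; P2→Q gives 9>1; P3→Y gives 8>7]
(D,R,Y): not NE [P1→C gives 9>5]
(D,R,Z): not NE [P1→A gives 9>7; P2→Q gives 3>1; P3→Y gives 8>6]
(D,R,W): not NE [P2→P gives 9>7; P3→Y gives 8>7]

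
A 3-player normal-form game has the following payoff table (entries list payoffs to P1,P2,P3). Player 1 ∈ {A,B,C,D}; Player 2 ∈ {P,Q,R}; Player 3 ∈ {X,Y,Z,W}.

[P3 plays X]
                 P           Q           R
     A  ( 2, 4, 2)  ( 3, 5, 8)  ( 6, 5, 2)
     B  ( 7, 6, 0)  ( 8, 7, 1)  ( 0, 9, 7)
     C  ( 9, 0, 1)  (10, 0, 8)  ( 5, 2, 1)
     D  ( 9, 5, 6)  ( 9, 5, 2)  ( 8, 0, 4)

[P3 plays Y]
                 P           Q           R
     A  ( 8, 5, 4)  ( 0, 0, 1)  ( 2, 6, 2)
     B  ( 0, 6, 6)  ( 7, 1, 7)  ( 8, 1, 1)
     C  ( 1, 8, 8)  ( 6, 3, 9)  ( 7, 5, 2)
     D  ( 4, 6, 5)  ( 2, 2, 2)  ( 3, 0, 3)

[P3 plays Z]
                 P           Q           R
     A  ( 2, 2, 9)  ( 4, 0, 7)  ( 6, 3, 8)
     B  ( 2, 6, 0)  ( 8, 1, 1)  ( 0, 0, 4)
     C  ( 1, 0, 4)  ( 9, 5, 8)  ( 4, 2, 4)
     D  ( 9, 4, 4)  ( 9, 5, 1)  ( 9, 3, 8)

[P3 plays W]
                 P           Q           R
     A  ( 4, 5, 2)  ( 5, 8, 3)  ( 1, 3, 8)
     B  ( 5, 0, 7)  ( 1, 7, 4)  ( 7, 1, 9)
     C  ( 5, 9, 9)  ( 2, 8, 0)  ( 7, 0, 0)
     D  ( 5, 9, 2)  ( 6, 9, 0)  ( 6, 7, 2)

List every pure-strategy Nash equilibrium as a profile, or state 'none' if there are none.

(A,P,X): not NE [P1→D gives 9>2; P2→R gives 5>4; P3→Z gives 9>2]
(A,P,Y): not NE [P2→R gives 6>5; P3→Z gives 9>4]
(A,P,Z): not NE [P1→D gives 9>2; P2→R gives 3>2]
(A,P,W): not NE [P1→D gives 5>4; P2→Q gives 8>5; P3→Z gives 9>2]
(A,Q,X): not NE [P1→C gives 10>3]
(A,Q,Y): not NE [P1→B gives 7>0; P2→R gives 6>0; P3→X gives 8>1]
(A,Q,Z): not NE [P1→D gives 9>4; P2→R gives 3>0; P3→X gives 8>7]
(A,Q,W): not NE [P1→D gives 6>5; P3→X gives 8>3]
(A,R,X): not NE [P1→D gives 8>6; P3→W gives 8>2]
(A,R,Y): not NE [P1→B gives 8>2; P3→W gives 8>2]
(A,R,Z): not NE [P1→D gives 9>6]
(A,R,W): not NE [P1→C gives 7>1; P2→Q gives 8>3]
(B,P,X): not NE [P1→D gives 9>7; P2→R gives 9>6; P3→W gives 7>0]
(B,P,Y): not NE [P1→A gives 8>0; P3→W gives 7>6]
(B,P,Z): not NE [P1→D gives 9>2; P3→W gives 7>0]
(B,P,W): not NE [P2→Q gives 7>0]
(B,Q,X): not NE [P1→C gives 10>8; P2→R gives 9>7; P3→Y gives 7>1]
(B,Q,Y): not NE [P2→P gives 6>1]
(B,Q,Z): not NE [P1→D gives 9>8; P2→P gives 6>1; P3→Y gives 7>1]
(B,Q,W): not NE [P1→D gives 6>1; P3→Y gives 7>4]
(B,R,X): not NE [P1→D gives 8>0; P3→W gives 9>7]
(B,R,Y): not NE [P2→P gives 6>1; P3→W gives 9>1]
(B,R,Z): not NE [P1→D gives 9>0; P2→P gives 6>0; P3→W gives 9>4]
(B,R,W): not NE [P2→Q gives 7>1]
(C,P,X): not NE [P2→R gives 2>0; P3→W gives 9>1]
(C,P,Y): not NE [P1→A gives 8>1; P3→W gives 9>8]
(C,P,Z): not NE [P1→D gives 9>1; P2→Q gives 5>0; P3→W gives 9>4]
(C,P,W): NE
(C,Q,X): not NE [P2→R gives 2>0; P3→Y gives 9>8]
(C,Q,Y): not NE [P1→B gives 7>6; P2→P gives 8>3]
(C,Q,Z): not NE [P3→Y gives 9>8]
(C,Q,W): not NE [P1→D gives 6>2; P2→P gives 9>8; P3→Y gives 9>0]
(C,R,X): not NE [P1→D gives 8>5; P3→Z gives 4>1]
(C,R,Y): not NE [P1→B gives 8>7; P2→P gives 8>5; P3→Z gives 4>2]
(C,R,Z): not NE [P1→D gives 9>4; P2→Q gives 5>2]
(C,R,W): not NE [P2→P gives 9>0; P3→Z gives 4>0]
(D,P,X): NE
(D,P,Y): not NE [P1→A gives 8>4; P3→X gives 6>5]
(D,P,Z): not NE [P2→Q gives 5>4; P3→X gives 6>4]
(D,P,W): not NE [P3→X gives 6>2]
(D,Q,X): not NE [P1→C gives 10>9]
(D,Q,Y): not NE [P1→B gives 7>2; P2→P gives 6>2]
(D,Q,Z): not NE [P3→Y gives 2>1]
(D,Q,W): not NE [P3→Y gives 2>0]
(D,R,X): not NE [P2→Q gives 5>0; P3→Z gives 8>4]
(D,R,Y): not NE [P1→B gives 8>3; P2→P gives 6>0; P3→Z gives 8>3]
(D,R,Z): not NE [P2→Q gives 5>3]
(D,R,W): not NE [P1→C gives 7>6; P2→Q gives 9>7; P3→Z gives 8>2]

PSNE = {(C,P,W), (D,P,X)}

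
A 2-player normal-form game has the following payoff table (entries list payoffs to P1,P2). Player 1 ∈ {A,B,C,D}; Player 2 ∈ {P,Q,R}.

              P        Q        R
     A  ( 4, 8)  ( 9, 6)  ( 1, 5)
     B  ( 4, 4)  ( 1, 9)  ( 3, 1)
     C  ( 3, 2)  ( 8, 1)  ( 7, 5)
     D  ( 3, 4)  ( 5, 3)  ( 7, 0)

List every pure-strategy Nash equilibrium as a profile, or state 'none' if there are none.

PSNE = {(A,P), (C,R)}

(A,P): NE
(A,Q): not NE [P2→P gives 8>6]
(A,R): not NE [P1→D gives 7>1; P2→P gives 8>5]
(B,P): not NE [P2→Q gives 9>4]
(B,Q): not NE [P1→A gives 9>1]
(B,R): not NE [P1→D gives 7>3; P2→Q gives 9>1]
(C,P): not NE [P1→B gives 4>3; P2→R gives 5>2]
(C,Q): not NE [P1→A gives 9>8; P2→R gives 5>1]
(C,R): NE
(D,P): not NE [P1→B gives 4>3]
(D,Q): not NE [P1→A gives 9>5; P2→P gives 4>3]
(D,R): not NE [P2→P gives 4>0]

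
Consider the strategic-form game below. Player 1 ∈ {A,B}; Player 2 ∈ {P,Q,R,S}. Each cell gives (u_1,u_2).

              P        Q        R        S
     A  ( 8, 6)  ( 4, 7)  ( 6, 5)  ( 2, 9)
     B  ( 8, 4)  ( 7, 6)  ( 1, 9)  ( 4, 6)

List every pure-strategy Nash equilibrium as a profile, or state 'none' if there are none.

PSNE: ∅

(A,P): not NE [P2→S gives 9>6]
(A,Q): not NE [P1→B gives 7>4; P2→S gives 9>7]
(A,R): not NE [P2→S gives 9>5]
(A,S): not NE [P1→B gives 4>2]
(B,P): not NE [P2→R gives 9>4]
(B,Q): not NE [P2→R gives 9>6]
(B,R): not NE [P1→A gives 6>1]
(B,S): not NE [P2→R gives 9>6]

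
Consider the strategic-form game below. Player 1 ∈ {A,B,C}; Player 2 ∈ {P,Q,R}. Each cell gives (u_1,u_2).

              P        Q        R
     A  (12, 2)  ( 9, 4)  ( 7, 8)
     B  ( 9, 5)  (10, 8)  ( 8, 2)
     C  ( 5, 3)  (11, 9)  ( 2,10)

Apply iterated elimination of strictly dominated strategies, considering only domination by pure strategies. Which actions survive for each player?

Remaining: P1:{B,C} P2:{Q,R}

P2 drop P (Q beats it: A:4>2 B:8>5 C:9>3)
P1 drop A (B beats it: Q:10>9 R:8>7)
P1→{B,C} P2→{Q,R}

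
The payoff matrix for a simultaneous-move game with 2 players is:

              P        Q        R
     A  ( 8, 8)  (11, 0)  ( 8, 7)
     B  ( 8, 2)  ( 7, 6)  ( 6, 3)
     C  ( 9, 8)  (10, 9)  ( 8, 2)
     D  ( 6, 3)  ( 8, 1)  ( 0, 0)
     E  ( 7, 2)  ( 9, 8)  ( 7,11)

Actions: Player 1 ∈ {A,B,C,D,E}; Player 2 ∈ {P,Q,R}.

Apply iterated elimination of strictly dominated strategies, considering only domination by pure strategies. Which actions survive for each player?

Remaining: P1:{A,C} P2:{P,Q}

P1 drop B (C beats it: P:9>8 Q:10>7 R:8>6)
P1 drop D (A beats it: P:8>6 Q:11>8 R:8>0)
P1 drop E (A beats it: P:8>7 Q:11>9 R:8>7)
P2 drop R (P beats it: A:8>7 C:8>2)
P1→{A,C} P2→{P,Q}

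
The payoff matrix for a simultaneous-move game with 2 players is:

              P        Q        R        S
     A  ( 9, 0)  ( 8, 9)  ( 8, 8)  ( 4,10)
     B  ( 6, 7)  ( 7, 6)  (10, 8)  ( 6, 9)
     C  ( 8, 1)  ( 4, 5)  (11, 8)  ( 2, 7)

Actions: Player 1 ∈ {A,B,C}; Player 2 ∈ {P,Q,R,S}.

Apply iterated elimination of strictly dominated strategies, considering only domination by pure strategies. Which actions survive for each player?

IESDS → P1:{B,C} P2:{R,S}

P2 drop P (R beats it: A:8>0 B:8>7 C:8>1)
P2 drop Q (S beats it: A:10>9 B:9>6 C:7>5)
P1 drop A (B beats it: R:10>8 S:6>4)
P1→{B,C} P2→{R,S}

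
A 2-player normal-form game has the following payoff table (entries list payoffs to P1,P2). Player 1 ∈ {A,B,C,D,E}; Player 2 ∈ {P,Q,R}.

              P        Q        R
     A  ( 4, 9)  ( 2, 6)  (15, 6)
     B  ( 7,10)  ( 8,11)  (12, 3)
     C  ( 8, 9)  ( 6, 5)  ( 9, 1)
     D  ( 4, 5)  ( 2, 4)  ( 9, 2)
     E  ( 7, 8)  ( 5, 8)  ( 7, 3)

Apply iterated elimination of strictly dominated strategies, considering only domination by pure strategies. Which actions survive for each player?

IESDS → P1:{B,C} P2:{P,Q}

P1 drop D (B beats it: P:7>4 Q:8>2 R:12>9)
P1 drop E (C beats it: P:8>7 Q:6>5 R:9>7)
P2 drop R (P beats it: A:9>6 B:10>3 C:9>1)
P1 drop A (B beats it: P:7>4 Q:8>2)
P1→{B,C} P2→{P,Q}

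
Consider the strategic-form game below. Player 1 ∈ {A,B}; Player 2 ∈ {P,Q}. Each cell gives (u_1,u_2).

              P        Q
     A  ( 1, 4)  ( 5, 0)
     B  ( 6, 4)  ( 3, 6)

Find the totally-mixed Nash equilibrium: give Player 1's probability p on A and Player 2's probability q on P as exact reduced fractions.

p=1/3, q=2/7

P1 indiff ⇒ q·1+(1-q)·5 = q·6+(1-q)·3 ⇒ q(-5) = (1-q)(-2) ⇒ q = 2/7
P2 indiff ⇒ p·4+(1-p)·4 = p·0+(1-p)·6 ⇒ p(4) = (1-p)(2) ⇒ p = 1/3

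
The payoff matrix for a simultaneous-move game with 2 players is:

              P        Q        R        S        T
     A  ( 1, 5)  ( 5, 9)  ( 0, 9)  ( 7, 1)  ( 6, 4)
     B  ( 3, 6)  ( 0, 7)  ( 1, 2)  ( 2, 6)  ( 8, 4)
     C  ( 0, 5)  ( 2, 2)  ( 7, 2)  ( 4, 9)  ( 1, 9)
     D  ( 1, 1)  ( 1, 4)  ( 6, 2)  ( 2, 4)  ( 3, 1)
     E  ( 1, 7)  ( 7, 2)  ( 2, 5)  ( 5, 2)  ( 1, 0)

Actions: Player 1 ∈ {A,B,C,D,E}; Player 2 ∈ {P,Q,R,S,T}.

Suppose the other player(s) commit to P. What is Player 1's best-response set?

P1 best: {B}

u_1(A vs P) = 1
u_1(B vs P) = 3
u_1(C vs P) = 0
u_1(D vs P) = 1
u_1(E vs P) = 1
max payoff 3 at {B}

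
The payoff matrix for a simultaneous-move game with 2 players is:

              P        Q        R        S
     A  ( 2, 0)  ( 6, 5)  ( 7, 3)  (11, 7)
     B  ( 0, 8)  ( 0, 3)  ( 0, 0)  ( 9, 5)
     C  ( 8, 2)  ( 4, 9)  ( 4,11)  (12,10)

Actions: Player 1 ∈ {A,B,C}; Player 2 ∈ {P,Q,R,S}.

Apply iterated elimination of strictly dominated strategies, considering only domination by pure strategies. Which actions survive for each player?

Remaining: P1:{A,C} P2:{R,S}

P1 drop B (A beats it: P:2>0 Q:6>0 R:7>0 S:11>9)
P2 drop P (Q beats it: A:5>0 C:9>2)
P2 drop Q (S beats it: A:7>5 C:10>9)
P1→{A,C} P2→{R,S}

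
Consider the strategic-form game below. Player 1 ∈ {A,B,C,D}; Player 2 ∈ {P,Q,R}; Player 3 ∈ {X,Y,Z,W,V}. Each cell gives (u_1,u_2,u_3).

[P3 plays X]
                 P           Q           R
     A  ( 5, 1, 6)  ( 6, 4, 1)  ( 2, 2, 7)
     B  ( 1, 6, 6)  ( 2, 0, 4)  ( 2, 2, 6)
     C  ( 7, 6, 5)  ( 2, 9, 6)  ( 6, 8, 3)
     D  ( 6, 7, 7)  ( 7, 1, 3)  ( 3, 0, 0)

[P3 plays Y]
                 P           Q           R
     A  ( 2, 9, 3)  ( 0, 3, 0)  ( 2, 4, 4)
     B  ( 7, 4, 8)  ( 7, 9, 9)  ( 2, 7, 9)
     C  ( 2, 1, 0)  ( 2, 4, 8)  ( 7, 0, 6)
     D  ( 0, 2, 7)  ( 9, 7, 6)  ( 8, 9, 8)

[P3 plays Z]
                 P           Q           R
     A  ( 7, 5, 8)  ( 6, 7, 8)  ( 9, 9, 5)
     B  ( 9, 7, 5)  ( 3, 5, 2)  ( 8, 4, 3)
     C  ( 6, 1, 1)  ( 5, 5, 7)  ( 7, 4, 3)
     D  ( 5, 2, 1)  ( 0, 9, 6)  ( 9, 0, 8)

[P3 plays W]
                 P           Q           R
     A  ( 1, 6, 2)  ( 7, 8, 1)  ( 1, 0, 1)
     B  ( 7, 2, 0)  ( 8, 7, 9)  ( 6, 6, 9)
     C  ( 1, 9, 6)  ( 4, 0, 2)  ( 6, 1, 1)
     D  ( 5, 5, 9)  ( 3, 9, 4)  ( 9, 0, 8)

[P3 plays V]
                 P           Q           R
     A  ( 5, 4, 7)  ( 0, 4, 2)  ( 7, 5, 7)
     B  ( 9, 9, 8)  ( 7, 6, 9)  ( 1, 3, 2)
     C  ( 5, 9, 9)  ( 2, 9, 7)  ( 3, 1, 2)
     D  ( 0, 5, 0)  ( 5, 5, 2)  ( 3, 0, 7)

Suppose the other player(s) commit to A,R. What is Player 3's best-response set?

u_3(X vs A,R) = 7
u_3(Y vs A,R) = 4
u_3(Z vs A,R) = 5
u_3(W vs A,R) = 1
u_3(V vs A,R) = 7
max payoff 7 at {X,V}

BR_3 = {X,V}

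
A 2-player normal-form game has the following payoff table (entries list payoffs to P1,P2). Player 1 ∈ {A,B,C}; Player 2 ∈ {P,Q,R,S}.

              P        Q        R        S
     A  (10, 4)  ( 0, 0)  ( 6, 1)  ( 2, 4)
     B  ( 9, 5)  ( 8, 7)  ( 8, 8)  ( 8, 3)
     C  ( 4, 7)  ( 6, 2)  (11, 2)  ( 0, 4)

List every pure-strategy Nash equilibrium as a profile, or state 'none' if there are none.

NE set: (A,P)

(A,P): NE
(A,Q): not NE [P1→B gives 8>0; P2→S gives 4>0]
(A,R): not NE [P1→C gives 11>6; P2→S gives 4>1]
(A,S): not NE [P1→B gives 8>2]
(B,P): not NE [P1→A gives 10>9; P2→R gives 8>5]
(B,Q): not NE [P2→R gives 8>7]
(B,R): not NE [P1→C gives 11>8]
(B,S): not NE [P2→R gives 8>3]
(C,P): not NE [P1→A gives 10>4]
(C,Q): not NE [P1→B gives 8>6; P2→P gives 7>2]
(C,R): not NE [P2→P gives 7>2]
(C,S): not NE [P1→B gives 8>0; P2→P gives 7>4]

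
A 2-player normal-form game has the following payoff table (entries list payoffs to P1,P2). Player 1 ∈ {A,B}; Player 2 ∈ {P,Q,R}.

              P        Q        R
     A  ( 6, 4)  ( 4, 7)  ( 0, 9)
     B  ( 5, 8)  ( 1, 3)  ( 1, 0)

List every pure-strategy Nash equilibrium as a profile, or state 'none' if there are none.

(A,P): not NE [P2→R gives 9>4]
(A,Q): not NE [P2→R gives 9>7]
(A,R): not NE [P1→B gives 1>0]
(B,P): not NE [P1→A gives 6>5]
(B,Q): not NE [P1→A gives 4>1; P2→P gives 8>3]
(B,R): not NE [P2→P gives 8>0]

Equilibria: none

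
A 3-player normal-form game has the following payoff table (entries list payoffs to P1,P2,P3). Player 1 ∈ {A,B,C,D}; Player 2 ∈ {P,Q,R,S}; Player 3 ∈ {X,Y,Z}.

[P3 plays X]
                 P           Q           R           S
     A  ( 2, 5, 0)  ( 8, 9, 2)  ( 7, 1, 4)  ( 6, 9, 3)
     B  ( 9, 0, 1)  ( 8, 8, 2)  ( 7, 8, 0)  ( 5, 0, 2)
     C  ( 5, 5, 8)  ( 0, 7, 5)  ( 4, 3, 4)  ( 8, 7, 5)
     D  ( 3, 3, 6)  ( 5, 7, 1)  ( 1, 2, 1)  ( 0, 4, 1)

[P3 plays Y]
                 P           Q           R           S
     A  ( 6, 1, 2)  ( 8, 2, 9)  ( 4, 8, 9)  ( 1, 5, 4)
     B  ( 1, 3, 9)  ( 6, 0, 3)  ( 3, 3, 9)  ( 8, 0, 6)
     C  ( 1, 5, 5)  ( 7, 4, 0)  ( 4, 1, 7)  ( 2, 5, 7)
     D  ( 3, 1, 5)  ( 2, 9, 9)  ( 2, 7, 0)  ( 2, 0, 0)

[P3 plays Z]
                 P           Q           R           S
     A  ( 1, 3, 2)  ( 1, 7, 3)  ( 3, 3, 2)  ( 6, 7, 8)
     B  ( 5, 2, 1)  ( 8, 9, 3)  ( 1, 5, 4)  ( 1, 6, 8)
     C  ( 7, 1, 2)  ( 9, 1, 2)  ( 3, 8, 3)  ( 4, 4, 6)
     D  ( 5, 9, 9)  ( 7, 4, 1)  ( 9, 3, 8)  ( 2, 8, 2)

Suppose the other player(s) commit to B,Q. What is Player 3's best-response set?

u_3(X vs B,Q) = 2
u_3(Y vs B,Q) = 3
u_3(Z vs B,Q) = 3
max payoff 3 at {Y,Z}

BR_3 = {Y,Z}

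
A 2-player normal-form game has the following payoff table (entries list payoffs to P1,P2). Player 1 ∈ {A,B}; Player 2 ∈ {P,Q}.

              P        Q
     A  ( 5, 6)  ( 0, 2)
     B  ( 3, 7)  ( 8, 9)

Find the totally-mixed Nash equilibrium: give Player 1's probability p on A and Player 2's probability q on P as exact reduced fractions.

(p,q) = (1/3, 4/5)

P1 indiff ⇒ q·5+(1-q)·0 = q·3+(1-q)·8 ⇒ q(2) = (1-q)(8) ⇒ q = 4/5
P2 indiff ⇒ p·6+(1-p)·7 = p·2+(1-p)·9 ⇒ p(4) = (1-p)(2) ⇒ p = 1/3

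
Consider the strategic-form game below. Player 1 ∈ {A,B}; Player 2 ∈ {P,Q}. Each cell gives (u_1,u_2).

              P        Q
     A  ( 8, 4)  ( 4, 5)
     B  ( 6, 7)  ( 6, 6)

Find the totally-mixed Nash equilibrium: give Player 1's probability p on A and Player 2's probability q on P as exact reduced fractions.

P1 mixes 1/2 on A; P2 mixes 1/2 on P

P1 indiff ⇒ q·8+(1-q)·4 = q·6+(1-q)·6 ⇒ q(2) = (1-q)(2) ⇒ q = 1/2
P2 indiff ⇒ p·4+(1-p)·7 = p·5+(1-p)·6 ⇒ p(-1) = (1-p)(-1) ⇒ p = 1/2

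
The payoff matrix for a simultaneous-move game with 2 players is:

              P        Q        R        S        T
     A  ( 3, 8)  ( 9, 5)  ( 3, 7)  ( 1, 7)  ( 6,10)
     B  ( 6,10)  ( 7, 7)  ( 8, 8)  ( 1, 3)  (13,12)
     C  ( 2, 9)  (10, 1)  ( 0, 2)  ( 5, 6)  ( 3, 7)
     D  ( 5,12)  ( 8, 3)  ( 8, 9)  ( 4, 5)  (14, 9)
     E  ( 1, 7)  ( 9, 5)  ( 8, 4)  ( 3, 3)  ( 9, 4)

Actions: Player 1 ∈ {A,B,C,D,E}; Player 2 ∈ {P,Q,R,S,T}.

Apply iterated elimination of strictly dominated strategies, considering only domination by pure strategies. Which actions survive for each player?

P2 drop Q (P beats it: A:8>5 B:10>7 C:9>1 D:12>3 E:7>5)
P1 drop A (D beats it: P:5>3 R:8>3 S:4>1 T:14>6)
P2 drop R (P beats it: B:10>8 C:9>2 D:12>9 E:7>4)
P1 drop E (D beats it: P:5>1 S:4>3 T:14>9)
P2 drop S (P beats it: B:10>3 C:9>6 D:12>5)
P1 drop C (B beats it: P:6>2 T:13>3)
P1→{B,D} P2→{P,T}

IESDS → P1:{B,D} P2:{P,T}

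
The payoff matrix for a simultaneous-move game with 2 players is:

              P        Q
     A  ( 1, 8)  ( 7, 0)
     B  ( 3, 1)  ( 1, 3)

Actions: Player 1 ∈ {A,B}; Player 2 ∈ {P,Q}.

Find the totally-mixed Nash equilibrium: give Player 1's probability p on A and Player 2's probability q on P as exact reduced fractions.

p=1/5, q=3/4

P1 indiff ⇒ q·1+(1-q)·7 = q·3+(1-q)·1 ⇒ q(-2) = (1-q)(-6) ⇒ q = 3/4
P2 indiff ⇒ p·8+(1-p)·1 = p·0+(1-p)·3 ⇒ p(8) = (1-p)(2) ⇒ p = 1/5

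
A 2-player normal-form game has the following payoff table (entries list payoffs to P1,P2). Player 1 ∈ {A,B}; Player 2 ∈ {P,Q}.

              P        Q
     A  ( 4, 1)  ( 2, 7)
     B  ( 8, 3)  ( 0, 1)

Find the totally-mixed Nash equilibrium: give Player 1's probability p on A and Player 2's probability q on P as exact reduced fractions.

(p,q) = (1/4, 1/3)

P1 indiff ⇒ q·4+(1-q)·2 = q·8+(1-q)·0 ⇒ q(-4) = (1-q)(-2) ⇒ q = 1/3
P2 indiff ⇒ p·1+(1-p)·3 = p·7+(1-p)·1 ⇒ p(-6) = (1-p)(-2) ⇒ p = 1/4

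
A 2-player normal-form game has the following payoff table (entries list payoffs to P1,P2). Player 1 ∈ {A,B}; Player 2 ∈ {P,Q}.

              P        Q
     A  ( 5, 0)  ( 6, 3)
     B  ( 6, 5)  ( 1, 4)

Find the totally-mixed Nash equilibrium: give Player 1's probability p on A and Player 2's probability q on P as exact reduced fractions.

P1 indiff ⇒ q·5+(1-q)·6 = q·6+(1-q)·1 ⇒ q(-1) = (1-q)(-5) ⇒ q = 5/6
P2 indiff ⇒ p·0+(1-p)·5 = p·3+(1-p)·4 ⇒ p(-3) = (1-p)(-1) ⇒ p = 1/4

(p,q) = (1/4, 5/6)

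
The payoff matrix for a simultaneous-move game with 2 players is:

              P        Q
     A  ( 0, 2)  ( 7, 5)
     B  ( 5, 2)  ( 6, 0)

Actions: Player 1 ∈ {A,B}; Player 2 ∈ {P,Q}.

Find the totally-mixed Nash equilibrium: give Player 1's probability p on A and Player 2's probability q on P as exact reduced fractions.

p=2/5, q=1/6

P1 indiff ⇒ q·0+(1-q)·7 = q·5+(1-q)·6 ⇒ q(-5) = (1-q)(-1) ⇒ q = 1/6
P2 indiff ⇒ p·2+(1-p)·2 = p·5+(1-p)·0 ⇒ p(-3) = (1-p)(-2) ⇒ p = 2/5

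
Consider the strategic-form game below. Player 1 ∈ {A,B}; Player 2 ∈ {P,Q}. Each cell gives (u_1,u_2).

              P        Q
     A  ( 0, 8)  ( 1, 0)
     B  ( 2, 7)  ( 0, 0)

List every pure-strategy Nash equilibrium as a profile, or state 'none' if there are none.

(A,P): not NE [P1→B gives 2>0]
(A,Q): not NE [P2→P gives 8>0]
(B,P): NE
(B,Q): not NE [P1→A gives 1>0; P2→P gives 7>0]

Nash profiles: (B,P)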